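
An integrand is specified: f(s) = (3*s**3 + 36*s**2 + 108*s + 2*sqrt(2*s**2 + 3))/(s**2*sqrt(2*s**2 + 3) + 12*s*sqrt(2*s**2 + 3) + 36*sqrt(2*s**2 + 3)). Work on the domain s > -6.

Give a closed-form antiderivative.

An antiderivative is F(s) = 3*sqrt(2*s**2 + 3)/2 - 2/(s + 6).

For F(s) to be correct the identity F'(s) - f(s) = 0 must hold.
Check: d/ds[3*sqrt(2*s**2 + 3)/2 - 2/(s + 6)] = (3*s**3 + 36*s**2 + 108*s + 2*sqrt(2*s**2 + 3))/(s**2*sqrt(2*s**2 + 3) + 12*s*sqrt(2*s**2 + 3) + 36*sqrt(2*s**2 + 3)) = f(s).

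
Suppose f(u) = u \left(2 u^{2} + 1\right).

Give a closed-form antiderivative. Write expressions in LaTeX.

Differentiate the proposed F(u) back; it has to land on f(u) exactly.
Check: d/du[\frac{u^{2} \left(u^{2} + 1\right)}{2}] = 2 u^{3} + u, which equals f(u).

An antiderivative is F(u) = \frac{u^{2} \left(u^{2} + 1\right)}{2}.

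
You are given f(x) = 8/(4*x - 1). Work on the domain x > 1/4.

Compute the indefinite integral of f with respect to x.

F(x) = 2*log(4*x - 1) + C

For F(x) to be correct the identity F'(x) - f(x) = 0 must hold.
Check: d/dx[2*log(4*x - 1)] = 8/(4*x - 1) = f(x).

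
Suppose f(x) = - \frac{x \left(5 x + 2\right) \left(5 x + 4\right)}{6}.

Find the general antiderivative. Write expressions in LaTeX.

f matches the chain-rule pattern g'(h)*h' with inner function h(x) = \frac{5 x^{2}}{4} + x; substituting u = h(x) collapses the integral.
Check: d/dx[- \frac{x^{2} \left(5 x + 4\right)^{2}}{24}] = - \frac{25 x^{3}}{6} - 5 x^{2} - \frac{4 x}{3}, which equals f(x).

F(x) = - \frac{x^{2} \left(5 x + 4\right)^{2}}{24} + C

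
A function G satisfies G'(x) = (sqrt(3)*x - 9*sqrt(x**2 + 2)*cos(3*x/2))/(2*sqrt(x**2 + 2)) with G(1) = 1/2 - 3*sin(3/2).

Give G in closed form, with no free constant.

Whatever form G(x) takes, its d/dx must return the stated G'(x).
A general antiderivative is sqrt(3*x**2 + 6)/2 - 3*sin(3*x/2) + C.
The condition gives C = 1/2 - 3*sin(3/2) - (3/2 - 3*sin(3/2)) = -1.
So G(x) = -(-sqrt(3)*sqrt(x**2 + 2) + 6*sin(3*x/2) + 2)/2.
Check: d/dx[-(-sqrt(3)*sqrt(x**2 + 2) + 6*sin(3*x/2) + 2)/2] = (sqrt(3)*x - 9*sqrt(x**2 + 2)*cos(3*x/2))/(2*sqrt(x**2 + 2)) = G'(x).

G(x) = -(-sqrt(3)*sqrt(x**2 + 2) + 6*sin(3*x/2) + 2)/2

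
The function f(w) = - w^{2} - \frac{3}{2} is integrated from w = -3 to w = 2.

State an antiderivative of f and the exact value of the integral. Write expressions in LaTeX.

Antiderivative: F(w) = - \frac{w \left(2 w^{2} + 9\right)}{6}; value = - \frac{115}{6}

Whatever form F(w) takes, F'(w) = f(w) is non-negotiable.
F(w) = - \frac{w \left(2 w^{2} + 9\right)}{6} is an antiderivative of f.
Check: d/dw[- \frac{w \left(2 w^{2} + 9\right)}{6}] = - w^{2} - \frac{3}{2} = f(w).
F(2) = - \frac{17}{3}; F(-3) = \frac{27}{2}.
Integral = F(2) - F(-3) = - \frac{115}{6}.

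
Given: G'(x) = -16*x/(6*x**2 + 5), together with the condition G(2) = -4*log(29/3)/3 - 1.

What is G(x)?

G(x) = -4*log(2*x**2 + 5/3)/3 - 1

G'(x) matches the chain-rule pattern g'(h)*h' with inner function h(x) = 2*x**2 + 5/3; substituting u = h(x) collapses the integral.
A general antiderivative is -4*log(2*x**2 + 5/3)/3 + C.
The condition gives C = -4*log(29/3)/3 - 1 - (-4*log(29/3)/3) = -1.
So G(x) = -4*log(2*x**2 + 5/3)/3 - 1.
Check: d/dx[-4*log(2*x**2 + 5/3)/3 - 1] = -16*x/(6*x**2 + 5) = G'(x).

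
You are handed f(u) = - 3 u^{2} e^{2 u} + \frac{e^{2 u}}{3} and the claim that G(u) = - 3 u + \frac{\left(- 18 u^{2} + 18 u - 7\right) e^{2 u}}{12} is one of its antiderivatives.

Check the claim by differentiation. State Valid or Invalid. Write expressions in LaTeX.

Invalid: d/du[G] - f = -3, which is not 0.

d/du[G] = - 3 u^{2} e^{2 u} + \frac{e^{2 u}}{3} - 3
d/du[G] - f(u) = -3 != 0.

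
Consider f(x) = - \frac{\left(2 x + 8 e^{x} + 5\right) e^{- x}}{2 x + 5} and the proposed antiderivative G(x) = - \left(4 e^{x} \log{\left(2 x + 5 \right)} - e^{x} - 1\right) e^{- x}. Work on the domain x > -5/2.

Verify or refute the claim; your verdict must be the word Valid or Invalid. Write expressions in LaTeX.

d/dx[G] = \frac{- 2 x - 8 e^{x} - 5}{2 x e^{x} + 5 e^{x}}
This equals f(x) exactly, so the claim holds.

Valid: G'(x) = f(x).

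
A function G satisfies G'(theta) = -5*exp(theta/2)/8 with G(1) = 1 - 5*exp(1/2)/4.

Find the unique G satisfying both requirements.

G(theta) = 1 - 5*exp(theta/2)/4

Since d/dtheta undoes antidifferentiation here, G(theta) must give back the stated G'(theta).
A general antiderivative is -5*exp(theta/2)/4 + C.
The condition gives C = 1 - 5*exp(1/2)/4 - (-5*exp(1/2)/4) = 1.
So G(theta) = 1 - 5*exp(theta/2)/4.
Check: d/dtheta[1 - 5*exp(theta/2)/4] = -5*exp(theta/2)/8 = G'(theta).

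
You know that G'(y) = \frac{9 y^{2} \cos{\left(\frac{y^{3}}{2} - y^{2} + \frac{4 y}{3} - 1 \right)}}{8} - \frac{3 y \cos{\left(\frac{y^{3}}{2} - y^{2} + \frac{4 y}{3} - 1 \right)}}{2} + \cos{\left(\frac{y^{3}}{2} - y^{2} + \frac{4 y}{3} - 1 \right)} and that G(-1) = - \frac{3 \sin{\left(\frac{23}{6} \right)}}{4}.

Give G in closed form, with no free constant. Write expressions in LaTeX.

G(y) = \frac{3 \sin{\left(\frac{y^{3}}{2} - y^{2} + \frac{4 y}{3} - 1 \right)}}{4}

The substitution u = \frac{y^{3}}{2} - y^{2} + \frac{4 y}{3} - 1 works: G'(y) is exactly (dG/du)*(du/dy) for that inner function.
A general antiderivative is \frac{3 \sin{\left(\frac{y^{3}}{2} - y^{2} + \frac{4 y}{3} - 1 \right)}}{4} + C.
The condition gives C = - \frac{3 \sin{\left(\frac{23}{6} \right)}}{4} - (- \frac{3 \sin{\left(\frac{23}{6} \right)}}{4}) = 0.
So G(y) = \frac{3 \sin{\left(\frac{y^{3}}{2} - y^{2} + \frac{4 y}{3} - 1 \right)}}{4}.
Check: d/dy[\frac{3 \sin{\left(\frac{y^{3}}{2} - y^{2} + \frac{4 y}{3} - 1 \right)}}{4}] = \frac{9 y^{2} \cos{\left(\frac{y^{3}}{2} - y^{2} + \frac{4 y}{3} - 1 \right)}}{8} - \frac{3 y \cos{\left(\frac{y^{3}}{2} - y^{2} + \frac{4 y}{3} - 1 \right)}}{2} + \cos{\left(\frac{y^{3}}{2} - y^{2} + \frac{4 y}{3} - 1 \right)} = G'(y).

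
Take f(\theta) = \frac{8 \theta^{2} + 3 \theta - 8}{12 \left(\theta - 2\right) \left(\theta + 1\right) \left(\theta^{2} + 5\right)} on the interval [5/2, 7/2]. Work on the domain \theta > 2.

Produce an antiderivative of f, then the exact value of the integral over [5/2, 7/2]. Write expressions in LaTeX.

Antiderivative: F(\theta) = \frac{200 \log{\left(\theta - 2 \right)} + 30 \log{\left(\theta + 1 \right)} - 115 \log{\left(\theta^{2} + 5 \right)} + 214 \sqrt{5} \operatorname{atan}{\left(\frac{\sqrt{5} \theta}{5} \right)}}{2160}; value = - \frac{107 \sqrt{5} \operatorname{atan}{\left(\frac{\sqrt{5}}{2} \right)}}{1080} - \frac{23 \log{\left(\frac{69}{4} \right)}}{432} - \frac{\log{\left(\frac{7}{2} \right)}}{72} + \frac{\log{\left(\frac{9}{2} \right)}}{72} + \frac{5 \log{\left(\frac{3}{2} \right)}}{54} + \frac{5 \log{\left(2 \right)}}{54} + \frac{23 \log{\left(\frac{45}{4} \right)}}{432} + \frac{107 \sqrt{5} \operatorname{atan}{\left(\frac{7 \sqrt{5}}{10} \right)}}{1080}

Factor the denominator (12 \left(\theta - 2\right) \left(\theta + 1\right) \left(\theta^{2} + 5\right)) and decompose: f = - \frac{23 \theta - 107}{216 \left(\theta^{2} + 5\right)} + \frac{1}{72 \left(\theta + 1\right)} + \frac{5}{54 \left(\theta - 2\right)}; each piece integrates to a log, atan, or power term.
F(\theta) = \frac{200 \log{\left(\theta - 2 \right)} + 30 \log{\left(\theta + 1 \right)} - 115 \log{\left(\theta^{2} + 5 \right)} + 214 \sqrt{5} \operatorname{atan}{\left(\frac{\sqrt{5} \theta}{5} \right)}}{2160} is an antiderivative of f.
Check: d/d\theta[\frac{200 \log{\left(\theta - 2 \right)} + 30 \log{\left(\theta + 1 \right)} - 115 \log{\left(\theta^{2} + 5 \right)} + 214 \sqrt{5} \operatorname{atan}{\left(\frac{\sqrt{5} \theta}{5} \right)}}{2160}] = \frac{8 \theta^{2} + 3 \theta - 8}{12 \theta^{4} - 12 \theta^{3} + 36 \theta^{2} - 60 \theta - 120}, which equals f(\theta).
F(7/2) = - \frac{23 \log{\left(\frac{69}{4} \right)}}{432} + \frac{\log{\left(\frac{9}{2} \right)}}{72} + \frac{5 \log{\left(\frac{3}{2} \right)}}{54} + \frac{107 \sqrt{5} \operatorname{atan}{\left(\frac{7 \sqrt{5}}{10} \right)}}{1080}; F(5/2) = - \frac{23 \log{\left(\frac{45}{4} \right)}}{432} - \frac{5 \log{\left(2 \right)}}{54} + \frac{\log{\left(\frac{7}{2} \right)}}{72} + \frac{107 \sqrt{5} \operatorname{atan}{\left(\frac{\sqrt{5}}{2} \right)}}{1080}.
Integral = F(7/2) - F(5/2) = - \frac{107 \sqrt{5} \operatorname{atan}{\left(\frac{\sqrt{5}}{2} \right)}}{1080} - \frac{23 \log{\left(\frac{69}{4} \right)}}{432} - \frac{\log{\left(\frac{7}{2} \right)}}{72} + \frac{\log{\left(\frac{9}{2} \right)}}{72} + \frac{5 \log{\left(\frac{3}{2} \right)}}{54} + \frac{5 \log{\left(2 \right)}}{54} + \frac{23 \log{\left(\frac{45}{4} \right)}}{432} + \frac{107 \sqrt{5} \operatorname{atan}{\left(\frac{7 \sqrt{5}}{10} \right)}}{1080}.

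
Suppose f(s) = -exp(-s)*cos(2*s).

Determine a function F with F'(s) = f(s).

For F(s) to be correct the identity F'(s) - f(s) = 0 must hold.
Check: d/ds[-2*exp(-s)*sin(2*s)/5 + exp(-s)*cos(2*s)/5] = -exp(-s)*cos(2*s) = f(s).

An antiderivative is F(s) = -2*exp(-s)*sin(2*s)/5 + exp(-s)*cos(2*s)/5.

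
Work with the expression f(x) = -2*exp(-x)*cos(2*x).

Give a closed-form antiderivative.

Differentiate the proposed F(x) back; it has to land on f(x) exactly.
Check: d/dx[(-4*sin(2*x) + 2*cos(2*x))*exp(-x)/5] = -2*exp(-x)*cos(2*x) = f(x).

An antiderivative is F(x) = (-4*sin(2*x) + 2*cos(2*x))*exp(-x)/5.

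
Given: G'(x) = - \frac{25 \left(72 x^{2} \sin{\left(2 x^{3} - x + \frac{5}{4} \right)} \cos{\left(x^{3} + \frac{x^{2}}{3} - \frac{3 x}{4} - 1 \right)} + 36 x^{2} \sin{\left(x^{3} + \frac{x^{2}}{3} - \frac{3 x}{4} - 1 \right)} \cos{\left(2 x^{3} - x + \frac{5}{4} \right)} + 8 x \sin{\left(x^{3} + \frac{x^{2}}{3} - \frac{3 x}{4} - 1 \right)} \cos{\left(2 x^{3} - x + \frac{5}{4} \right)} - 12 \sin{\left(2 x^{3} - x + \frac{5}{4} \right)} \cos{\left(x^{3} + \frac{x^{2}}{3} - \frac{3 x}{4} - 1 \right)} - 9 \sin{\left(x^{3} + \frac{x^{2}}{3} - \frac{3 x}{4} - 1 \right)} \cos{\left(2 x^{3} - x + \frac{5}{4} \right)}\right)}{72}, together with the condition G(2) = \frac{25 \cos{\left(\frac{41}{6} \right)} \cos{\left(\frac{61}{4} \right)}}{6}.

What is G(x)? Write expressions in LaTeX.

G'(x) has the shape u'v + uv' for u = \frac{25 \cos{\left(2 x^{3} - x + \frac{5}{4} \right)}}{6} and v = \cos{\left(x^{3} + \frac{x^{2}}{3} - \frac{3 x}{4} - 1 \right)} — it is the derivative of the product u*v.
A general antiderivative is \frac{25 \cos{\left(2 x^{3} - x + \frac{5}{4} \right)} \cos{\left(x^{3} + \frac{x^{2}}{3} - \frac{3 x}{4} - 1 \right)}}{6} + C.
The condition gives C = \frac{25 \cos{\left(\frac{41}{6} \right)} \cos{\left(\frac{61}{4} \right)}}{6} - (\frac{25 \cos{\left(\frac{41}{6} \right)} \cos{\left(\frac{61}{4} \right)}}{6}) = 0.
So G(x) = \frac{25 \cos{\left(2 x^{3} - x + \frac{5}{4} \right)} \cos{\left(x^{3} + \frac{x^{2}}{3} - \frac{3 x}{4} - 1 \right)}}{6}.
Check: d/dx[\frac{25 \cos{\left(2 x^{3} - x + \frac{5}{4} \right)} \cos{\left(x^{3} + \frac{x^{2}}{3} - \frac{3 x}{4} - 1 \right)}}{6}] = - 25 x^{2} \sin{\left(2 x^{3} - x + \frac{5}{4} \right)} \cos{\left(x^{3} + \frac{x^{2}}{3} - \frac{3 x}{4} - 1 \right)} - \frac{25 x^{2} \sin{\left(x^{3} + \frac{x^{2}}{3} - \frac{3 x}{4} - 1 \right)} \cos{\left(2 x^{3} - x + \frac{5}{4} \right)}}{2} - \frac{25 x \sin{\left(x^{3} + \frac{x^{2}}{3} - \frac{3 x}{4} - 1 \right)} \cos{\left(2 x^{3} - x + \frac{5}{4} \right)}}{9} + \frac{25 \sin{\left(2 x^{3} - x + \frac{5}{4} \right)} \cos{\left(x^{3} + \frac{x^{2}}{3} - \frac{3 x}{4} - 1 \right)}}{6} + \frac{25 \sin{\left(x^{3} + \frac{x^{2}}{3} - \frac{3 x}{4} - 1 \right)} \cos{\left(2 x^{3} - x + \frac{5}{4} \right)}}{8}, which equals G'(x).

G(x) = \frac{25 \cos{\left(2 x^{3} - x + \frac{5}{4} \right)} \cos{\left(x^{3} + \frac{x^{2}}{3} - \frac{3 x}{4} - 1 \right)}}{6}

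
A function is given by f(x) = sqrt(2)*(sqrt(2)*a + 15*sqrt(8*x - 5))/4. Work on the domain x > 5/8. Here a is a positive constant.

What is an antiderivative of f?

Since d/dx undoes antidifferentiation here, F'(x) = f(x) is required of F(x).
Check: d/dx[(8*a*x + 40*sqrt(2)*x*sqrt(8*x - 5) - 25*sqrt(2)*sqrt(8*x - 5))/16] = (2*a*sqrt(8*x - 5) + 120*sqrt(2)*x - 75*sqrt(2))/(4*sqrt(8*x - 5)), which equals f(x).

An antiderivative is F(x) = (8*a*x + 40*sqrt(2)*x*sqrt(8*x - 5) - 25*sqrt(2)*sqrt(8*x - 5))/16.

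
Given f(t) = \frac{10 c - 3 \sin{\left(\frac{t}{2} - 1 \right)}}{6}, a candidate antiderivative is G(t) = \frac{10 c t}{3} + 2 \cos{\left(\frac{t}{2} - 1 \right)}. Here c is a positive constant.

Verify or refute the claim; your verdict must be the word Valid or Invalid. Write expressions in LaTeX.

Invalid: d/dt[G] - f = \frac{5 c}{3} - \frac{\sin{\left(\frac{t}{2} - 1 \right)}}{2}, which is not 0.

d/dt[G] = \frac{10 c}{3} - \sin{\left(\frac{t}{2} - 1 \right)}
d/dt[G] - f(t) = \frac{5 c}{3} - \frac{\sin{\left(\frac{t}{2} - 1 \right)}}{2} != 0.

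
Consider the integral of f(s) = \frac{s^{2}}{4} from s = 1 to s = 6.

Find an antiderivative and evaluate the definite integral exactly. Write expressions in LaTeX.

Differentiate the proposed F(s) back; it has to land on f(s) exactly.
F(s) = \frac{s^{3}}{12} is an antiderivative of f.
Check: d/ds[\frac{s^{3}}{12}] = \frac{s^{2}}{4} = f(s).
F(6) = 18; F(1) = \frac{1}{12}.
Integral = F(6) - F(1) = \frac{215}{12}.

Antiderivative: F(s) = \frac{s^{3}}{12}; value = \frac{215}{12}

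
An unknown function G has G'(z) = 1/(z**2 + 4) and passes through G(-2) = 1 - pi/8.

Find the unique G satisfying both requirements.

For G(z) to be correct, d/dz[G] must agree with the stated G'(z) identically.
A general antiderivative is atan(z/2)/2 + C.
The condition gives C = 1 - pi/8 - (-pi/8) = 1.
So G(z) = (atan(z/2) + 2)/2.
Check: d/dz[(atan(z/2) + 2)/2] = 1/(z**2 + 4) = G'(z).

G(z) = (atan(z/2) + 2)/2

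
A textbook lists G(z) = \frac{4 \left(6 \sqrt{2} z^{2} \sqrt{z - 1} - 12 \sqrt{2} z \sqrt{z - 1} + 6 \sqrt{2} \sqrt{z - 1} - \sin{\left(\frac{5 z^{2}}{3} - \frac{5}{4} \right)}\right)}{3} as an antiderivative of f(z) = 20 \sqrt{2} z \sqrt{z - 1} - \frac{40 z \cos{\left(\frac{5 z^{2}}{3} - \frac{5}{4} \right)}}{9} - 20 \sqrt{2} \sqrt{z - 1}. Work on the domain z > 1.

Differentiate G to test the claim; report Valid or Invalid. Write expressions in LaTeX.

d/dz[G] = \frac{180 \sqrt{2} z^{2} - 40 z \sqrt{z - 1} \cos{\left(\frac{5 z^{2}}{3} - \frac{5}{4} \right)} - 360 \sqrt{2} z + 180 \sqrt{2}}{9 \sqrt{z - 1}}
This equals f(z) exactly, so the claim holds.

Valid - differentiating G returns exactly f.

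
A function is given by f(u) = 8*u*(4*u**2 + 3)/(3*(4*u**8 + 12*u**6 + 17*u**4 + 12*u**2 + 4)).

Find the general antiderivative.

F(u) = -4/(6*u**4 + 9*u**2 + 6) + C

The substitution w = u**4 + 3*u**2/2 + 1 works: f is exactly (dF/dw)*(dw/du) for that inner function.
Check: d/du[-4/(6*u**4 + 9*u**2 + 6)] = (32*u**3 + 24*u)/(12*u**8 + 36*u**6 + 51*u**4 + 36*u**2 + 12), which equals f(u).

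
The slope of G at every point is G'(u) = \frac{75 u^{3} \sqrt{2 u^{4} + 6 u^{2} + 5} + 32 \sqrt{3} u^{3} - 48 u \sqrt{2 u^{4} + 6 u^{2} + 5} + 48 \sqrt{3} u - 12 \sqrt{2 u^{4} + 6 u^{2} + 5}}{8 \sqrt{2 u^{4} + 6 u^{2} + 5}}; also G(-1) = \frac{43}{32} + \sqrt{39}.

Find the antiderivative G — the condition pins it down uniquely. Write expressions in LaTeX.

G(u) = \frac{75 u^{4}}{32} - 3 u^{2} - \frac{3 u}{2} + 3 \sqrt{\frac{2 u^{4}}{3} + 2 u^{2} + \frac{5}{3}} + \frac{1}{2}

Any candidate G(u) must reproduce the stated G'(u) exactly.
A general antiderivative is \frac{75 u^{4}}{32} - 3 u^{2} - \frac{3 u}{2} + 3 \sqrt{\frac{2 u^{4}}{3} + 2 u^{2} + \frac{5}{3}} + C.
The condition gives C = \frac{43}{32} + \sqrt{39} - (\frac{27}{32} + \sqrt{39}) = \frac{1}{2}.
So G(u) = \frac{75 u^{4}}{32} - 3 u^{2} - \frac{3 u}{2} + 3 \sqrt{\frac{2 u^{4}}{3} + 2 u^{2} + \frac{5}{3}} + \frac{1}{2}.
Check: d/du[\frac{75 u^{4}}{32} - 3 u^{2} - \frac{3 u}{2} + 3 \sqrt{\frac{2 u^{4}}{3} + 2 u^{2} + \frac{5}{3}} + \frac{1}{2}] = \frac{75 u^{3} \sqrt{2 u^{4} + 6 u^{2} + 5} + 32 \sqrt{3} u^{3} - 48 u \sqrt{2 u^{4} + 6 u^{2} + 5} + 48 \sqrt{3} u - 12 \sqrt{2 u^{4} + 6 u^{2} + 5}}{8 \sqrt{2 u^{4} + 6 u^{2} + 5}} = G'(u).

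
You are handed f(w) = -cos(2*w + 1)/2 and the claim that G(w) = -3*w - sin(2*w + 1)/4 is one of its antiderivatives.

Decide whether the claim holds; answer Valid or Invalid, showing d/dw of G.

Invalid: d/dw[G] - f = -3, which is not 0.

d/dw[G] = -cos(2*w + 1)/2 - 3
d/dw[G] - f(w) = -3 != 0.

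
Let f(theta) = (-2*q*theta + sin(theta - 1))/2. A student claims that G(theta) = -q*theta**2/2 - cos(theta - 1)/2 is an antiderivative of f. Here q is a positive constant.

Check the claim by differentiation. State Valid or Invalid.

d/dtheta[G] = -q*theta + sin(theta - 1)/2
This equals f(theta) exactly, so the claim holds.

Valid. The derivative of G reproduces f.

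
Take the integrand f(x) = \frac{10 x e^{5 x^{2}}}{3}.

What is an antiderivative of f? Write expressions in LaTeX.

f matches the chain-rule pattern g'(h)*h' with inner function h(x) = 5 x^{2}; substituting u = h(x) collapses the integral.
Check: d/dx[\frac{e^{5 x^{2}}}{3}] = \frac{10 x e^{5 x^{2}}}{3} = f(x).

An antiderivative is F(x) = \frac{e^{5 x^{2}}}{3}.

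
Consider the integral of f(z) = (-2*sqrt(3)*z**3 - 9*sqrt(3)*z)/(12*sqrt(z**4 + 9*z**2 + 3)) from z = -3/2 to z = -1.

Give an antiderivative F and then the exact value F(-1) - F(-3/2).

The substitution u = z**4/3 + 3*z**2 + 1 works: f is exactly (dF/du)*(du/dz) for that inner function.
F(z) = -sqrt(3)*sqrt(z**4 + 9*z**2 + 3)/12 is an antiderivative of f.
Check: d/dz[-sqrt(3)*sqrt(z**4 + 9*z**2 + 3)/12] = (-2*sqrt(3)*z**3 - 9*sqrt(3)*z)/(12*sqrt(z**4 + 9*z**2 + 3)) = f(z).
F(-1) = -sqrt(39)/12; F(-3/2) = -sqrt(151)/16.
Integral = F(-1) - F(-3/2) = -sqrt(39)/12 + sqrt(151)/16.

Antiderivative: F(z) = -sqrt(3)*sqrt(z**4 + 9*z**2 + 3)/12; value = -sqrt(39)/12 + sqrt(151)/16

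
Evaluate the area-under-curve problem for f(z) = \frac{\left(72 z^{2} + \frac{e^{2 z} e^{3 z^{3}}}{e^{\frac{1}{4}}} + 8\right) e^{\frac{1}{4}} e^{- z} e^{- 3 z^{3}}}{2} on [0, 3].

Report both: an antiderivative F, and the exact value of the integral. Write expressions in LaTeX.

Antiderivative: F(z) = - \frac{- e^{z} + 8 e^{\frac{1}{4}} e^{- z} e^{- 3 z^{3}}}{2}; value = - \frac{1}{2} - \frac{4}{e^{\frac{335}{4}}} + 4 e^{\frac{1}{4}} + \frac{e^{3}}{2}

Differentiate the proposed F(z) back; it has to land on f(z) exactly.
F(z) = - \frac{- e^{z} + 8 e^{\frac{1}{4}} e^{- z} e^{- 3 z^{3}}}{2} is an antiderivative of f.
Check: d/dz[- \frac{- e^{z} + 8 e^{\frac{1}{4}} e^{- z} e^{- 3 z^{3}}}{2}] = \frac{\left(72 z^{2} e^{\frac{1}{4}} + e^{2 z} e^{3 z^{3}} + 8 e^{\frac{1}{4}}\right) e^{- z} e^{- 3 z^{3}}}{2}, which equals f(z).
F(3) = - \frac{4}{e^{\frac{335}{4}}} + \frac{e^{3}}{2}; F(0) = \frac{1}{2} - 4 e^{\frac{1}{4}}.
Integral = F(3) - F(0) = - \frac{1}{2} - \frac{4}{e^{\frac{335}{4}}} + 4 e^{\frac{1}{4}} + \frac{e^{3}}{2}.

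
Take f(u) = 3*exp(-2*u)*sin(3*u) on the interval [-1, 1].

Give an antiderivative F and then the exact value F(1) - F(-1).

Differentiate the proposed F(u) back; it has to land on f(u) exactly.
F(u) = -6*exp(-2*u)*sin(3*u)/13 - 9*exp(-2*u)*cos(3*u)/13 is an antiderivative of f.
Check: d/du[-6*exp(-2*u)*sin(3*u)/13 - 9*exp(-2*u)*cos(3*u)/13] = 3*exp(-2*u)*sin(3*u) = f(u).
F(1) = -6*exp(-2)*sin(3)/13 - 9*exp(-2)*cos(3)/13; F(-1) = 6*exp(2)*sin(3)/13 - 9*exp(2)*cos(3)/13.
Integral = F(1) - F(-1) = 9*exp(2)*cos(3)/13 - 6*exp(2)*sin(3)/13 - 6*exp(-2)*sin(3)/13 - 9*exp(-2)*cos(3)/13.

Antiderivative: F(u) = -6*exp(-2*u)*sin(3*u)/13 - 9*exp(-2*u)*cos(3*u)/13; value = 9*exp(2)*cos(3)/13 - 6*exp(2)*sin(3)/13 - 6*exp(-2)*sin(3)/13 - 9*exp(-2)*cos(3)/13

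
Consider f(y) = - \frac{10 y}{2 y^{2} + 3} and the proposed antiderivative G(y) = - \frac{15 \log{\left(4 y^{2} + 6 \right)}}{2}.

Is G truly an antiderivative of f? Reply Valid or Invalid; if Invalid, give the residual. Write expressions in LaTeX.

Invalid: d/dy[G] - f = - \frac{20 y}{2 y^{2} + 3}, which is not 0.

d/dy[G] = - \frac{30 y}{2 y^{2} + 3}
d/dy[G] - f(y) = - \frac{20 y}{2 y^{2} + 3} != 0.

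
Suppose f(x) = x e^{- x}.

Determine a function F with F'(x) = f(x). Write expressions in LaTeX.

f has the shape u'v + uv' for u = - x - 1 and v = e^{- x} — it is the derivative of the product u*v.
Check: d/dx[- x e^{- x} - e^{- x}] = x e^{- x} = f(x).

An antiderivative is F(x) = - x e^{- x} - e^{- x}.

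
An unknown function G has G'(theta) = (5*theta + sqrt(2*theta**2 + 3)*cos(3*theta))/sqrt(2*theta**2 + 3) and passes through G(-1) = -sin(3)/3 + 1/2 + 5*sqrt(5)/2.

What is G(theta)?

A first test for any G(theta): its theta-derivative must equal the given G'(theta).
A general antiderivative is 5*sqrt(2*theta**2 + 3)/2 + sin(3*theta)/3 + C.
The condition gives C = -sin(3)/3 + 1/2 + 5*sqrt(5)/2 - (-sin(3)/3 + 5*sqrt(5)/2) = 1/2.
So G(theta) = (15*sqrt(2*theta**2 + 3) + 2*sin(3*theta) + 3)/6.
Check: d/dtheta[(15*sqrt(2*theta**2 + 3) + 2*sin(3*theta) + 3)/6] = (5*theta + sqrt(2*theta**2 + 3)*cos(3*theta))/sqrt(2*theta**2 + 3) = G'(theta).

G(theta) = (15*sqrt(2*theta**2 + 3) + 2*sin(3*theta) + 3)/6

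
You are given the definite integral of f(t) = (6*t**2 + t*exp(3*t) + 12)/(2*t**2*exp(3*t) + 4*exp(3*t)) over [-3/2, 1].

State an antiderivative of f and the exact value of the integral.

For F(t) to be correct the identity F'(t) - f(t) = 0 must hold.
F(t) = log(t**2/2 + 1)/4 - exp(-3*t) is an antiderivative of f.
Check: d/dt[log(t**2/2 + 1)/4 - exp(-3*t)] = (6*t**2 + t*exp(3*t) + 12)/(2*t**2*exp(3*t) + 4*exp(3*t)) = f(t).
F(1) = -exp(-3) + log(3/2)/4; F(-3/2) = -exp(9/2) + log(17/8)/4.
Integral = F(1) - F(-3/2) = -log(17/8)/4 - exp(-3) + log(3/2)/4 + exp(9/2).

Antiderivative: F(t) = log(t**2/2 + 1)/4 - exp(-3*t); value = -log(17/8)/4 - exp(-3) + log(3/2)/4 + exp(9/2)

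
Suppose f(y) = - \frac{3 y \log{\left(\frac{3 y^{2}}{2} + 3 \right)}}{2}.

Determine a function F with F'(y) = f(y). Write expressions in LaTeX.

An antiderivative is F(y) = \frac{3 \left(- y^{2} \log{\left(\frac{3 y^{2}}{2} + 3 \right)} + y^{2} - 2 \log{\left(y^{2} + 2 \right)}\right)}{4}.

A candidate is checked by its d/dy: the result must match f(y).
Check: d/dy[\frac{3 \left(- y^{2} \log{\left(\frac{3 y^{2}}{2} + 3 \right)} + y^{2} - 2 \log{\left(y^{2} + 2 \right)}\right)}{4}] = - \frac{3 y \log{\left(\frac{y^{2}}{2} + 1 \right)}}{2} - \frac{3 y \log{\left(3 \right)}}{2}, which equals f(y).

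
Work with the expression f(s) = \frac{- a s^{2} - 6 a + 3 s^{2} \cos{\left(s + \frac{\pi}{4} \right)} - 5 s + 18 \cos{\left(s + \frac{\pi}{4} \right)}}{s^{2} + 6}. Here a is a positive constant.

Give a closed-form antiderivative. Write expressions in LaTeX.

An antiderivative is F(s) = - a s - \frac{5 \log{\left(s^{2} + 6 \right)}}{2} + 3 \sin{\left(s + \frac{\pi}{4} \right)}.

A first test for any F(s): its s-derivative must equal f(s) identically.
Check: d/ds[- a s - \frac{5 \log{\left(s^{2} + 6 \right)}}{2} + 3 \sin{\left(s + \frac{\pi}{4} \right)}] = \frac{- a s^{2} - 6 a + 3 s^{2} \cos{\left(s + \frac{\pi}{4} \right)} - 5 s + 18 \cos{\left(s + \frac{\pi}{4} \right)}}{s^{2} + 6} = f(s).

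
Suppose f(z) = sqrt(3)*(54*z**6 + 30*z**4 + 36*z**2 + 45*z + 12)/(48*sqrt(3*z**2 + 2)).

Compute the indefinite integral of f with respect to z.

Recognize the product-rule pattern: f = u'v + uv' with u = 3*sqrt(z**2 + 2/3)/4, v = z**5/4 + z/2 + 5/4, so integration by parts undoes it.
Check: d/dz[sqrt(3)*sqrt(3*z**2 + 2)*(z**5 + 2*z + 5)/16] = (18*sqrt(3)*z**6 + 10*sqrt(3)*z**4 + 12*sqrt(3)*z**2 + 15*sqrt(3)*z + 4*sqrt(3))/(16*sqrt(3*z**2 + 2)), which equals f(z).

F(z) = sqrt(3)*sqrt(3*z**2 + 2)*(z**5 + 2*z + 5)/16 + C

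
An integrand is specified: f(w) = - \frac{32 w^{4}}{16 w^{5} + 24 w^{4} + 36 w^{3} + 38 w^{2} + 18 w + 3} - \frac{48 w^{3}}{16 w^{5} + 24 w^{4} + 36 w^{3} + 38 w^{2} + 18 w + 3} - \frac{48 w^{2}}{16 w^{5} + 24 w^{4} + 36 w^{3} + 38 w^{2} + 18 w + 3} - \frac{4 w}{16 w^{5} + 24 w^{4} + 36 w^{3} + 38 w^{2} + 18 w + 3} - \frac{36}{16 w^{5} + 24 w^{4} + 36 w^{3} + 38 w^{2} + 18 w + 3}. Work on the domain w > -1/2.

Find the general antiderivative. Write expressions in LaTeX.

The integrand splits into summands that can be handled one at a time.
Check: d/dw[\frac{- 4 w^{2} \log{\left(w^{2} + \frac{3}{2} \right)} - 4 w \log{\left(w^{2} + \frac{3}{2} \right)} - \log{\left(w^{2} + \frac{3}{2} \right)} + 3}{4 w^{2} + 4 w + 1}] = \frac{- 32 w^{4} - 48 w^{3} - 48 w^{2} - 4 w - 36}{16 w^{5} + 24 w^{4} + 36 w^{3} + 38 w^{2} + 18 w + 3}, which equals f(w).

F(w) = \frac{- 4 w^{2} \log{\left(w^{2} + \frac{3}{2} \right)} - 4 w \log{\left(w^{2} + \frac{3}{2} \right)} - \log{\left(w^{2} + \frac{3}{2} \right)} + 3}{4 w^{2} + 4 w + 1} + C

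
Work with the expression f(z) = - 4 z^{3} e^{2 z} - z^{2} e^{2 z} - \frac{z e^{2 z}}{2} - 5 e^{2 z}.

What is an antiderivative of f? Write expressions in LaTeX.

Recognize the product-rule pattern: f = u'v + uv' with u = - 2 z^{3} + \frac{5 z^{2}}{2} - \frac{11 z}{4} - \frac{9}{8}, v = e^{2 z}, so integration by parts undoes it.
Check: d/dz[- 2 z^{3} e^{2 z} + \frac{5 z^{2} e^{2 z}}{2} - \frac{11 z e^{2 z}}{4} - \frac{9 e^{2 z}}{8}] = - 4 z^{3} e^{2 z} - z^{2} e^{2 z} - \frac{z e^{2 z}}{2} - 5 e^{2 z} = f(z).

An antiderivative is F(z) = - 2 z^{3} e^{2 z} + \frac{5 z^{2} e^{2 z}}{2} - \frac{11 z e^{2 z}}{4} - \frac{9 e^{2 z}}{8}.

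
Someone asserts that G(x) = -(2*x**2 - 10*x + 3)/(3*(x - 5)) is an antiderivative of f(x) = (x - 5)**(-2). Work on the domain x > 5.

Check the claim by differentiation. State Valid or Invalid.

d/dx[G] = (-2*x**2 + 20*x - 47)/(3*x**2 - 30*x + 75)
d/dx[G] - f(x) = -2/3 != 0.

Invalid: d/dx[G] - f = -2/3, which is not 0.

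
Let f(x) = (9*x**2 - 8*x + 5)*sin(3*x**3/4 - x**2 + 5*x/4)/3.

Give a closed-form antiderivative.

An antiderivative is F(x) = -4*cos(3*x**3/4 - x**2 + 5*x/4)/3.

f matches the chain-rule pattern g'(h)*h' with inner function h(x) = 3*x**3/4 - x**2 + 5*x/4; substituting u = h(x) collapses the integral.
Check: d/dx[-4*cos(3*x**3/4 - x**2 + 5*x/4)/3] = 3*x**2*sin(3*x**3/4 - x**2 + 5*x/4) - 8*x*sin(3*x**3/4 - x**2 + 5*x/4)/3 + 5*sin(3*x**3/4 - x**2 + 5*x/4)/3, which equals f(x).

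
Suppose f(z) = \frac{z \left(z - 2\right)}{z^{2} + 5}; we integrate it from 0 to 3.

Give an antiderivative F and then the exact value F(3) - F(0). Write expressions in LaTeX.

A candidate is checked by its d/dz: the result must match f(z).
F(z) = z - \log{\left(z^{2} + 5 \right)} - \sqrt{5} \operatorname{atan}{\left(\frac{\sqrt{5} z}{5} \right)} is an antiderivative of f.
Check: d/dz[z - \log{\left(z^{2} + 5 \right)} - \sqrt{5} \operatorname{atan}{\left(\frac{\sqrt{5} z}{5} \right)}] = \frac{z^{2} - 2 z}{z^{2} + 5}, which equals f(z).
F(3) = - \log{\left(14 \right)} - \sqrt{5} \operatorname{atan}{\left(\frac{3 \sqrt{5}}{5} \right)} + 3; F(0) = - \log{\left(5 \right)}.
Integral = F(3) - F(0) = - \log{\left(14 \right)} - \sqrt{5} \operatorname{atan}{\left(\frac{3 \sqrt{5}}{5} \right)} + \log{\left(5 \right)} + 3.

Antiderivative: F(z) = z - \log{\left(z^{2} + 5 \right)} - \sqrt{5} \operatorname{atan}{\left(\frac{\sqrt{5} z}{5} \right)}; value = - \log{\left(14 \right)} - \sqrt{5} \operatorname{atan}{\left(\frac{3 \sqrt{5}}{5} \right)} + \log{\left(5 \right)} + 3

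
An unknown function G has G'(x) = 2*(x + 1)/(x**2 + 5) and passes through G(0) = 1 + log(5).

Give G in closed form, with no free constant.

G(x) = log(x**2 + 5) + 2*sqrt(5)*atan(sqrt(5)*x/5)/5 + 1

The proposed G(x) is checked by its d/dx: the result must match the given G'(x).
A general antiderivative is log(x**2 + 5) + 2*sqrt(5)*atan(sqrt(5)*x/5)/5 + C.
The condition gives C = 1 + log(5) - (log(5)) = 1.
So G(x) = log(x**2 + 5) + 2*sqrt(5)*atan(sqrt(5)*x/5)/5 + 1.
Check: d/dx[log(x**2 + 5) + 2*sqrt(5)*atan(sqrt(5)*x/5)/5 + 1] = (2*x + 2)/(x**2 + 5), which equals G'(x).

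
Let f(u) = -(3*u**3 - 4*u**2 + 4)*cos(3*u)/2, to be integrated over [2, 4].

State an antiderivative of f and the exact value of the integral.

Any candidate F(u) must reproduce f(u) exactly when differentiated.
F(u) = -u**3*sin(3*u)/2 + 2*u**2*sin(3*u)/3 - u**2*cos(3*u)/2 + u*sin(3*u)/3 + 4*u*cos(3*u)/9 - 22*sin(3*u)/27 + cos(3*u)/9 is an antiderivative of f.
Check: d/du[-u**3*sin(3*u)/2 + 2*u**2*sin(3*u)/3 - u**2*cos(3*u)/2 + u*sin(3*u)/3 + 4*u*cos(3*u)/9 - 22*sin(3*u)/27 + cos(3*u)/9] = -3*u**3*cos(3*u)/2 + 2*u**2*cos(3*u) - 2*cos(3*u), which equals f(u).
F(4) = -55*cos(12)/9 - 562*sin(12)/27; F(2) = -cos(6) - 40*sin(6)/27.
Integral = F(4) - F(2) = -55*cos(12)/9 + 40*sin(6)/27 + cos(6) - 562*sin(12)/27.

Antiderivative: F(u) = -u**3*sin(3*u)/2 + 2*u**2*sin(3*u)/3 - u**2*cos(3*u)/2 + u*sin(3*u)/3 + 4*u*cos(3*u)/9 - 22*sin(3*u)/27 + cos(3*u)/9; value = -55*cos(12)/9 + 40*sin(6)/27 + cos(6) - 562*sin(12)/27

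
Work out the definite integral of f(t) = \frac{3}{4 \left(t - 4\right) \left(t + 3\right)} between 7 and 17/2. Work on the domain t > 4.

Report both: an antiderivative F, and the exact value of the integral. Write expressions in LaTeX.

Antiderivative: F(t) = \frac{3 \log{\left(t - 4 \right)}}{28} - \frac{3 \log{\left(t + 3 \right)}}{28}; value = - \frac{3 \log{\left(\frac{23}{2} \right)}}{28} - \frac{3 \log{\left(3 \right)}}{28} + \frac{3 \log{\left(\frac{9}{2} \right)}}{28} + \frac{3 \log{\left(10 \right)}}{28}

Factor the denominator (4 \left(t - 4\right) \left(t + 3\right)) and decompose: f = - \frac{3}{28 \left(t + 3\right)} + \frac{3}{28 \left(t - 4\right)}; each piece integrates to a log, atan, or power term.
F(t) = \frac{3 \log{\left(t - 4 \right)}}{28} - \frac{3 \log{\left(t + 3 \right)}}{28} is an antiderivative of f.
Check: d/dt[\frac{3 \log{\left(t - 4 \right)}}{28} - \frac{3 \log{\left(t + 3 \right)}}{28}] = \frac{3}{4 t^{2} - 4 t - 48}, which equals f(t).
F(17/2) = - \frac{3 \log{\left(\frac{23}{2} \right)}}{28} + \frac{3 \log{\left(\frac{9}{2} \right)}}{28}; F(7) = - \frac{3 \log{\left(10 \right)}}{28} + \frac{3 \log{\left(3 \right)}}{28}.
Integral = F(17/2) - F(7) = - \frac{3 \log{\left(\frac{23}{2} \right)}}{28} - \frac{3 \log{\left(3 \right)}}{28} + \frac{3 \log{\left(\frac{9}{2} \right)}}{28} + \frac{3 \log{\left(10 \right)}}{28}.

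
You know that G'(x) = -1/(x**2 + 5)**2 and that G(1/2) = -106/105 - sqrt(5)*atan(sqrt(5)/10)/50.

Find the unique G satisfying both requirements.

Any candidate G(x) must reproduce the stated G'(x) exactly.
A general antiderivative is -x/(10*x**2 + 50) - sqrt(5)*atan(sqrt(5)*x/5)/50 + C.
The condition gives C = -106/105 - sqrt(5)*atan(sqrt(5)/10)/50 - (-sqrt(5)*atan(sqrt(5)/10)/50 - 1/105) = -1.
So G(x) = -(sqrt(5)*x**2*atan(sqrt(5)*x/5) + 50*x**2 + 5*x + 5*sqrt(5)*atan(sqrt(5)*x/5) + 250)/(50*(x**2 + 5)).
Check: d/dx[-(sqrt(5)*x**2*atan(sqrt(5)*x/5) + 50*x**2 + 5*x + 5*sqrt(5)*atan(sqrt(5)*x/5) + 250)/(50*(x**2 + 5))] = -1/(x**4 + 10*x**2 + 25), which equals G'(x).

G(x) = -(sqrt(5)*x**2*atan(sqrt(5)*x/5) + 50*x**2 + 5*x + 5*sqrt(5)*atan(sqrt(5)*x/5) + 250)/(50*(x**2 + 5))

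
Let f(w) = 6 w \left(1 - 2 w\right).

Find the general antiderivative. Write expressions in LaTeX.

Any candidate F(w) must reproduce f(w) exactly when differentiated.
Check: d/dw[- 4 w^{3} + 3 w^{2}] = - 12 w^{2} + 6 w, which equals f(w).

F(w) = - 4 w^{3} + 3 w^{2} + C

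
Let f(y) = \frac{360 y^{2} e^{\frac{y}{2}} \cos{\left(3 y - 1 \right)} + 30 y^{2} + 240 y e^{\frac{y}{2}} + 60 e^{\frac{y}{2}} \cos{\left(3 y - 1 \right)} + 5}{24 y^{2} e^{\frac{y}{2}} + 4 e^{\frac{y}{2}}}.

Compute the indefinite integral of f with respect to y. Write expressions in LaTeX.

F(y) = 5 \log{\left(2 y^{2} + \frac{1}{3} \right)} + 5 \sin{\left(3 y - 1 \right)} - \frac{5 e^{- \frac{y}{2}}}{2} + C

Check any antiderivative F(y) by computing F'(y) and comparing it with f(y).
Check: d/dy[5 \log{\left(2 y^{2} + \frac{1}{3} \right)} + 5 \sin{\left(3 y - 1 \right)} - \frac{5 e^{- \frac{y}{2}}}{2}] = \frac{360 y^{2} e^{\frac{y}{2}} \cos{\left(3 y - 1 \right)} + 30 y^{2} + 240 y e^{\frac{y}{2}} + 60 e^{\frac{y}{2}} \cos{\left(3 y - 1 \right)} + 5}{24 y^{2} e^{\frac{y}{2}} + 4 e^{\frac{y}{2}}} = f(y).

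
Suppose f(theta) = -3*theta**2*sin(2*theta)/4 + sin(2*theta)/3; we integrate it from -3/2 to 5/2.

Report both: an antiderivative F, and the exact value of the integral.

Antiderivative: F(theta) = (18*theta**2*cos(2*theta) - 18*theta*sin(2*theta) - 17*cos(2*theta))/48; value = 9*sin(3)/16 - 47*cos(3)/96 + 191*cos(5)/96 - 15*sin(5)/16

Integrate term by term and add the pieces.
F(theta) = (18*theta**2*cos(2*theta) - 18*theta*sin(2*theta) - 17*cos(2*theta))/48 is an antiderivative of f.
Check: d/dtheta[(18*theta**2*cos(2*theta) - 18*theta*sin(2*theta) - 17*cos(2*theta))/48] = -3*theta**2*sin(2*theta)/4 + sin(2*theta)/3 = f(theta).
F(5/2) = 191*cos(5)/96 - 15*sin(5)/16; F(-3/2) = 47*cos(3)/96 - 9*sin(3)/16.
Integral = F(5/2) - F(-3/2) = 9*sin(3)/16 - 47*cos(3)/96 + 191*cos(5)/96 - 15*sin(5)/16.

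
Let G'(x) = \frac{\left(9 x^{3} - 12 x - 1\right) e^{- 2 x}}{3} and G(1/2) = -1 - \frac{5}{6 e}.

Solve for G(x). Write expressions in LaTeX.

G(x) = \frac{\left(- 36 x^{3} - 54 x^{2} - 6 x + 1\right) e^{- 2 x}}{24} - 1

Recognize the product-rule pattern: G'(x) = u'v + uv' with u = - \frac{3 x^{3}}{2} - \frac{9 x^{2}}{4} - \frac{x}{4} + \frac{1}{24}, v = e^{- 2 x}, so integration by parts undoes it.
A general antiderivative is \frac{\left(- 36 x^{3} - 54 x^{2} - 6 x + 1\right) e^{- 2 x}}{24} + C.
The condition gives C = -1 - \frac{5}{6 e} - (- \frac{5}{6 e}) = -1.
So G(x) = \frac{\left(- 36 x^{3} - 54 x^{2} - 6 x + 1\right) e^{- 2 x}}{24} - 1.
Check: d/dx[\frac{\left(- 36 x^{3} - 54 x^{2} - 6 x + 1\right) e^{- 2 x}}{24} - 1] = \frac{\left(9 x^{3} - 12 x - 1\right) e^{- 2 x}}{3} = G'(x).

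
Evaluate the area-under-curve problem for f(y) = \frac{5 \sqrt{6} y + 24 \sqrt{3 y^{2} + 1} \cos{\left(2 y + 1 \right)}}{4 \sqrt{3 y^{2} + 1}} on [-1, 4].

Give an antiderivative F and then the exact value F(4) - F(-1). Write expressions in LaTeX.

Antiderivative: F(y) = \frac{\sqrt{3} \left(5 \sqrt{2} \sqrt{3 y^{2} + 1} + 12 \sqrt{3} \sin{\left(2 y + 1 \right)}\right)}{12}; value = 3 \sin{\left(9 \right)} + 3 \sin{\left(1 \right)} + \frac{25 \sqrt{6}}{12}

Check any antiderivative F(y) by computing F'(y) and comparing it with f(y).
F(y) = \frac{\sqrt{3} \left(5 \sqrt{2} \sqrt{3 y^{2} + 1} + 12 \sqrt{3} \sin{\left(2 y + 1 \right)}\right)}{12} is an antiderivative of f.
Check: d/dy[\frac{\sqrt{3} \left(5 \sqrt{2} \sqrt{3 y^{2} + 1} + 12 \sqrt{3} \sin{\left(2 y + 1 \right)}\right)}{12}] = \frac{5 \sqrt{6} y + 24 \sqrt{3 y^{2} + 1} \cos{\left(2 y + 1 \right)}}{4 \sqrt{3 y^{2} + 1}} = f(y).
F(4) = 3 \sin{\left(9 \right)} + \frac{35 \sqrt{6}}{12}; F(-1) = - 3 \sin{\left(1 \right)} + \frac{5 \sqrt{6}}{6}.
Integral = F(4) - F(-1) = 3 \sin{\left(9 \right)} + 3 \sin{\left(1 \right)} + \frac{25 \sqrt{6}}{12}.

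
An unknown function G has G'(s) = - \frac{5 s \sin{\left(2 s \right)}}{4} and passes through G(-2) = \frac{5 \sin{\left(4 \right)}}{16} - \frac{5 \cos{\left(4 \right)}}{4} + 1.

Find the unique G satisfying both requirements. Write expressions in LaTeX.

G(s) = \frac{10 s \cos{\left(2 s \right)} - 5 \sin{\left(2 s \right)} + 16}{16}

Differentiate the proposed G(s) back; it has to land on the given G'(s).
A general antiderivative is \frac{5 s \cos{\left(2 s \right)}}{8} - \frac{5 \sin{\left(2 s \right)}}{16} + C.
The condition gives C = \frac{5 \sin{\left(4 \right)}}{16} - \frac{5 \cos{\left(4 \right)}}{4} + 1 - (\frac{5 \sin{\left(4 \right)}}{16} - \frac{5 \cos{\left(4 \right)}}{4}) = 1.
So G(s) = \frac{10 s \cos{\left(2 s \right)} - 5 \sin{\left(2 s \right)} + 16}{16}.
Check: d/ds[\frac{10 s \cos{\left(2 s \right)} - 5 \sin{\left(2 s \right)} + 16}{16}] = - \frac{5 s \sin{\left(2 s \right)}}{4} = G'(s).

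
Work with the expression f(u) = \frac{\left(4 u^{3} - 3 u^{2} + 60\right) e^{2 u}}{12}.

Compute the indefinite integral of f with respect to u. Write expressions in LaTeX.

Recognize the product-rule pattern: f = v'r + vr' with v = \frac{u^{3}}{6} - \frac{3 u^{2}}{8} + \frac{3 u}{8} + \frac{37}{16}, r = e^{2 u}, so integration by parts undoes it.
Check: d/du[\frac{u^{3} e^{2 u}}{6} - \frac{3 u^{2} e^{2 u}}{8} + \frac{3 u e^{2 u}}{8} + \frac{37 e^{2 u}}{16}] = \frac{u^{3} e^{2 u}}{3} - \frac{u^{2} e^{2 u}}{4} + 5 e^{2 u}, which equals f(u).

F(u) = \frac{u^{3} e^{2 u}}{6} - \frac{3 u^{2} e^{2 u}}{8} + \frac{3 u e^{2 u}}{8} + \frac{37 e^{2 u}}{16} + C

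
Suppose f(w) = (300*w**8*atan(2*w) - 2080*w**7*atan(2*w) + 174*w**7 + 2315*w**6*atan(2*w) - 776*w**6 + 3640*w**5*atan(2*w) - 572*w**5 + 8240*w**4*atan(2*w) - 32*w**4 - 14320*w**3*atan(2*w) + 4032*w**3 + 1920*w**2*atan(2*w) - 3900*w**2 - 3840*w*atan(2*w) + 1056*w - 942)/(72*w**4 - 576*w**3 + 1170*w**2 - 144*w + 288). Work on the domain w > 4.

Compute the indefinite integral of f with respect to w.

Recognize the product-rule pattern: f = u'v + uv' with u = 5*atan(2*w)/3 + 1/(w - 4), v = w**5/2 + 2*w**4/3 - 4*w**2 - 1, so integration by parts undoes it.
Check: d/dw[(5*(w - 4)*atan(2*w) + 3)*(3*w**5 + 4*w**4 - 24*w**2 - 6)/(18*(w - 4))] = (300*w**8*atan(2*w) - 2080*w**7*atan(2*w) + 174*w**7 + 2315*w**6*atan(2*w) - 776*w**6 + 3640*w**5*atan(2*w) - 572*w**5 + 8240*w**4*atan(2*w) - 32*w**4 - 14320*w**3*atan(2*w) + 4032*w**3 + 1920*w**2*atan(2*w) - 3900*w**2 - 3840*w*atan(2*w) + 1056*w - 942)/(72*w**4 - 576*w**3 + 1170*w**2 - 144*w + 288) = f(w).

F(w) = (5*(w - 4)*atan(2*w) + 3)*(3*w**5 + 4*w**4 - 24*w**2 - 6)/(18*(w - 4)) + C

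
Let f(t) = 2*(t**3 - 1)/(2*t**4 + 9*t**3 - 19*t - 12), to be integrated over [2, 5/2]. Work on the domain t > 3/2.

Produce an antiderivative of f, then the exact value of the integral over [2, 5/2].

Factor the denominator ((t + 1)**2*(t + 4)*(2*t - 3)) and decompose: f = 38/(275*(2*t - 3)) + 130/(99*(t + 4)) - 86/(225*(t + 1)) + 4/(15*(t + 1)**2); each piece integrates to a log, atan, or power term.
F(t) = 19*log(t - 3/2)/275 - 86*log(t + 1)/225 + 130*log(t + 4)/99 - 4/(15*t + 15) is an antiderivative of f.
Check: d/dt[19*log(t - 3/2)/275 - 86*log(t + 1)/225 + 130*log(t + 4)/99 - 4/(15*t + 15)] = (2*t**3 - 2)/(2*t**4 + 9*t**3 - 19*t - 12), which equals f(t).
F(5/2) = -86*log(7/2)/225 - 8/105 + 130*log(13/2)/99; F(2) = -86*log(3)/225 - 4/45 - 19*log(2)/275 + 130*log(6)/99.
Integral = F(5/2) - F(2) = -130*log(6)/99 - 86*log(7/2)/225 + 4/315 + 19*log(2)/275 + 86*log(3)/225 + 130*log(13/2)/99.

Antiderivative: F(t) = 19*log(t - 3/2)/275 - 86*log(t + 1)/225 + 130*log(t + 4)/99 - 4/(15*t + 15); value = -130*log(6)/99 - 86*log(7/2)/225 + 4/315 + 19*log(2)/275 + 86*log(3)/225 + 130*log(13/2)/99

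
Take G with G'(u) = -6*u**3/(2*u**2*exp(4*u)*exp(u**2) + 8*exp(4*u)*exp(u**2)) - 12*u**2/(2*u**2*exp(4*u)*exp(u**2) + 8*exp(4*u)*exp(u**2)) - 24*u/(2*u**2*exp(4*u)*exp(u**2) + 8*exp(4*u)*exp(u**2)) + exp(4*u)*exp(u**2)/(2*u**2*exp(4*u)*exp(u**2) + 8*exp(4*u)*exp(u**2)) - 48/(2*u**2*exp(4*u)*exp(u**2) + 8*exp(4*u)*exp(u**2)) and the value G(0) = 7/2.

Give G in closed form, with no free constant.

G(u) = (atan(u/2) + 8 + 6*exp(-4*u)*exp(-u**2))/4

Integrate term by term and add the pieces.
A general antiderivative is 3*exp(-u**2 - 4*u)/2 + atan(u/2)/4 + C.
The condition gives C = 7/2 - (3/2) = 2.
So G(u) = (atan(u/2) + 8 + 6*exp(-4*u)*exp(-u**2))/4.
Check: d/du[(atan(u/2) + 8 + 6*exp(-4*u)*exp(-u**2))/4] = (-6*u**3 - 12*u**2 - 24*u + exp(4*u)*exp(u**2) - 48)/(2*u**2*exp(4*u)*exp(u**2) + 8*exp(4*u)*exp(u**2)), which equals G'(u).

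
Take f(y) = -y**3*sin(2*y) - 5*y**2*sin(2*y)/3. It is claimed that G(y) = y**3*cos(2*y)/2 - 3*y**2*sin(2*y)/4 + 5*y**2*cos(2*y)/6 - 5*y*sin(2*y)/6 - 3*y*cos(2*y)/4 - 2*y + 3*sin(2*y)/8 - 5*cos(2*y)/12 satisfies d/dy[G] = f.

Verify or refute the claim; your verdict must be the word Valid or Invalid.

Invalid: d/dy[G] - f = -2, which is not 0.

d/dy[G] = -y**3*sin(2*y) - 5*y**2*sin(2*y)/3 - 2
d/dy[G] - f(y) = -2 != 0.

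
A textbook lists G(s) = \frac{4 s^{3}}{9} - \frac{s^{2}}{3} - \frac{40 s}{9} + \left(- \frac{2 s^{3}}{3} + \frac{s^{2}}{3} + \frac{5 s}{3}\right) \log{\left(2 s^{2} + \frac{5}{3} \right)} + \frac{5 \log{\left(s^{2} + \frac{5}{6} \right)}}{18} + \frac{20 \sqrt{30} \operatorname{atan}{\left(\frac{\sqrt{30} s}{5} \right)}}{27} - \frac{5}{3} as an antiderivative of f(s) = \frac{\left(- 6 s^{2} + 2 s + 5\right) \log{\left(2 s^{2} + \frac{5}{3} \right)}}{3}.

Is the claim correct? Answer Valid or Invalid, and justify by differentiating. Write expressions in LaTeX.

d/ds[G] = - 2 s^{2} \log{\left(2 s^{2} + \frac{5}{3} \right)} + \frac{2 s \log{\left(2 s^{2} + \frac{5}{3} \right)}}{3} + \frac{5 \log{\left(2 s^{2} + \frac{5}{3} \right)}}{3}
This equals f(s) exactly, so the claim holds.

Valid - differentiating G returns exactly f.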